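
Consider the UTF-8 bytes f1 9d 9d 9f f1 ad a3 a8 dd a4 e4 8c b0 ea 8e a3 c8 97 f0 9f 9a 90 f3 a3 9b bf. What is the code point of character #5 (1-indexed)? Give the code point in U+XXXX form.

Offset 0: leading byte 0xF1 = 11110001 → 4-byte char #1 = F1 9D 9D 9F.
Offset 4: leading byte 0xF1 = 11110001 → 4-byte char #2 = F1 AD A3 A8.
Offset 8: leading byte 0xDD = 11011101 → 2-byte char #3 = DD A4.
Offset 10: leading byte 0xE4 = 11100100 → 3-byte char #4 = E4 8C B0.
Offset 13: leading byte 0xEA = 11101010 → 3-byte char #5 = EA 8E A3.
Leading byte 0xEA = 11101010 matches 1110xxxx → 3-byte sequence.
Byte 1: 0xEA = 11101010, payload 1010 (4 bits).
Byte 2: 0x8E = 10001110 (10xxxxxx ✓), payload 001110.
Byte 3: 0xA3 = 10100011 (10xxxxxx ✓), payload 100011.
Concatenate: 1010001110100011 = 0xA3A3 (16 bits → U+A3A3).

U+A3A3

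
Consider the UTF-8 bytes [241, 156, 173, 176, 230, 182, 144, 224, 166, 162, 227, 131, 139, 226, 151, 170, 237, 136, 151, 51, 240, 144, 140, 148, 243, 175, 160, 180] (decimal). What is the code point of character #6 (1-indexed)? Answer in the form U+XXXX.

U+D217

Offset 0: leading byte 0xF1 = 11110001 → 4-byte char #1 = F1 9C AD B0.
Offset 4: leading byte 0xE6 = 11100110 → 3-byte char #2 = E6 B6 90.
Offset 7: leading byte 0xE0 = 11100000 → 3-byte char #3 = E0 A6 A2.
Offset 10: leading byte 0xE3 = 11100011 → 3-byte char #4 = E3 83 8B.
Offset 13: leading byte 0xE2 = 11100010 → 3-byte char #5 = E2 97 AA.
Offset 16: leading byte 0xED = 11101101 → 3-byte char #6 = ED 88 97.
Leading byte 0xED = 11101101 matches 1110xxxx → 3-byte sequence.
Byte 1: 0xED = 11101101, payload 1101 (4 bits).
Byte 2: 0x88 = 10001000 (10xxxxxx ✓), payload 001000.
Byte 3: 0x97 = 10010111 (10xxxxxx ✓), payload 010111.
Concatenate: 1101001000010111 = 0xD217 (16 bits → U+D217).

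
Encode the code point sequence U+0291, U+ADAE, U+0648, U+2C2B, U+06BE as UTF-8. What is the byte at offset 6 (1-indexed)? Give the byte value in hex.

1-indexed offset 6 is 0-indexed offset 5.
U+0291 → 2-byte form CA 91 at offsets 0–1.
U+ADAE → 3-byte form EA B6 AE at offsets 2–4.
U+0648 → 2-byte form D9 88 at offsets 5–6.
Offset 5 falls in char 3's range; it's byte 1 of D9 88 = 0xD9.

0xD9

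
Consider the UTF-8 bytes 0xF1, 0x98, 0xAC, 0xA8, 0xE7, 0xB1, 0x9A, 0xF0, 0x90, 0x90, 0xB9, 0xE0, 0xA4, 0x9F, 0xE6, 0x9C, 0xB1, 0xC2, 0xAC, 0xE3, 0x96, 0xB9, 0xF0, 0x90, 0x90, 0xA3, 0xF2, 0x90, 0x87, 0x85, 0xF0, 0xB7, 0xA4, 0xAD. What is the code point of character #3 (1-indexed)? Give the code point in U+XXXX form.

U+10439

Offset 0: leading byte 0xF1 = 11110001 → 4-byte char #1 = F1 98 AC A8.
Offset 4: leading byte 0xE7 = 11100111 → 3-byte char #2 = E7 B1 9A.
Offset 7: leading byte 0xF0 = 11110000 → 4-byte char #3 = F0 90 90 B9.
Leading byte 0xF0 = 11110000 matches 11110xxx → 4-byte sequence.
Byte 1: 0xF0 = 11110000, payload 000 (3 bits).
Byte 2: 0x90 = 10010000 (10xxxxxx ✓), payload 010000.
Byte 3: 0x90 = 10010000 (10xxxxxx ✓), payload 010000.
Byte 4: 0xB9 = 10111001 (10xxxxxx ✓), payload 111001.
Concatenate: 000010000010000111001 = 0x10439 (21 bits → U+10439).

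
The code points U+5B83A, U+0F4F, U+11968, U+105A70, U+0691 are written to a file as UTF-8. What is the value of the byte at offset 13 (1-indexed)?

1-indexed offset 13 is 0-indexed offset 12.
U+5B83A → 4-byte form F1 9B A0 BA at offsets 0–3.
U+0F4F → 3-byte form E0 BD 8F at offsets 4–6.
U+11968 → 4-byte form F0 91 A5 A8 at offsets 7–10.
U+105A70 → 4-byte form F4 85 A9 B0 at offsets 11–14.
Offset 12 falls in char 4's range; it's byte 2 of F4 85 A9 B0 = 0x85.

0x85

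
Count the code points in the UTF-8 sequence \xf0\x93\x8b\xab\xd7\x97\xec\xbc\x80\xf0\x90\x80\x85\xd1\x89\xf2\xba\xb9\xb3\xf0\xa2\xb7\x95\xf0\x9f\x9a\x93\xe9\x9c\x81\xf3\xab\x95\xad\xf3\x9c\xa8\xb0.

11

Byte at offset 0: 0xF0 = 11110000 → 4-byte char (#1). Advance 4.
Byte at offset 4: 0xD7 = 11010111 → 2-byte char (#2). Advance 2.
Byte at offset 6: 0xEC = 11101100 → 3-byte char (#3). Advance 3.
Byte at offset 9: 0xF0 = 11110000 → 4-byte char (#4). Advance 4.
Byte at offset 13: 0xD1 = 11010001 → 2-byte char (#5). Advance 2.
Byte at offset 15: 0xF2 = 11110010 → 4-byte char (#6). Advance 4.
Byte at offset 19: 0xF0 = 11110000 → 4-byte char (#7). Advance 4.
Byte at offset 23: 0xF0 = 11110000 → 4-byte char (#8). Advance 4.
Byte at offset 27: 0xE9 = 11101001 → 3-byte char (#9). Advance 3.
Byte at offset 30: 0xF3 = 11110011 → 4-byte char (#10). Advance 4.
Byte at offset 34: 0xF3 = 11110011 → 4-byte char (#11). Advance 4.
Reached end at offset 38 after 11 code points.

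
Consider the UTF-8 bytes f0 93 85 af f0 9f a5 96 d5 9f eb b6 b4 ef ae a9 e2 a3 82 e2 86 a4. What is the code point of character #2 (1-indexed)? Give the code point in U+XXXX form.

U+1F956

Offset 0: leading byte 0xF0 = 11110000 → 4-byte char #1 = F0 93 85 AF.
Offset 4: leading byte 0xF0 = 11110000 → 4-byte char #2 = F0 9F A5 96.
Leading byte 0xF0 = 11110000 matches 11110xxx → 4-byte sequence.
Byte 1: 0xF0 = 11110000, payload 000 (3 bits).
Byte 2: 0x9F = 10011111 (10xxxxxx ✓), payload 011111.
Byte 3: 0xA5 = 10100101 (10xxxxxx ✓), payload 100101.
Byte 4: 0x96 = 10010110 (10xxxxxx ✓), payload 010110.
Concatenate: 000011111100101010110 = 0x1F956 (21 bits → U+1F956).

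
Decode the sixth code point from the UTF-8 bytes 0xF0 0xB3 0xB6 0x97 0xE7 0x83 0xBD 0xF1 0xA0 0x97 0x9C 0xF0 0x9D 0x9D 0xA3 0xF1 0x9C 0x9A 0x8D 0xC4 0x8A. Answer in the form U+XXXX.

U+010A

Offset 0: leading byte 0xF0 = 11110000 → 4-byte char #1 = F0 B3 B6 97.
Offset 4: leading byte 0xE7 = 11100111 → 3-byte char #2 = E7 83 BD.
Offset 7: leading byte 0xF1 = 11110001 → 4-byte char #3 = F1 A0 97 9C.
Offset 11: leading byte 0xF0 = 11110000 → 4-byte char #4 = F0 9D 9D A3.
Offset 15: leading byte 0xF1 = 11110001 → 4-byte char #5 = F1 9C 9A 8D.
Offset 19: leading byte 0xC4 = 11000100 → 2-byte char #6 = C4 8A.
Leading byte 0xC4 = 11000100 matches 110xxxxx → 2-byte sequence.
Byte 1: 0xC4 = 11000100, payload 00100 (5 bits).
Byte 2: 0x8A = 10001010 (10xxxxxx ✓), payload 001010.
Concatenate: 00100001010 = 0x10A (11 bits → U+010A).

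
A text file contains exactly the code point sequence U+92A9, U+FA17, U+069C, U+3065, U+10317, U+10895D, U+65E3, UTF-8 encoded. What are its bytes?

E9 8A A9 EF A8 97 DA 9C E3 81 A5 F0 90 8C 97 F4 88 A5 9D E6 97 A3

U+92A9: 3-byte form → E9 8A A9.
U+FA17: 3-byte form → EF A8 97.
U+069C: 2-byte form → DA 9C.
U+3065: 3-byte form → E3 81 A5.
U+10317: 4-byte form → F0 90 8C 97.
U+10895D: 4-byte form → F4 88 A5 9D.
U+65E3: 3-byte form → E6 97 A3.
Concatenated (22 bytes): E9 8A A9 EF A8 97 DA 9C E3 81 A5 F0 90 8C 97 F4 88 A5 9D E6 97 A3.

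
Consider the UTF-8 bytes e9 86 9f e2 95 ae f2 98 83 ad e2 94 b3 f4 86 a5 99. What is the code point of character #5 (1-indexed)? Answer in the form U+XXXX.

U+106959

Offset 0: leading byte 0xE9 = 11101001 → 3-byte char #1 = E9 86 9F.
Offset 3: leading byte 0xE2 = 11100010 → 3-byte char #2 = E2 95 AE.
Offset 6: leading byte 0xF2 = 11110010 → 4-byte char #3 = F2 98 83 AD.
Offset 10: leading byte 0xE2 = 11100010 → 3-byte char #4 = E2 94 B3.
Offset 13: leading byte 0xF4 = 11110100 → 4-byte char #5 = F4 86 A5 99.
Leading byte 0xF4 = 11110100 matches 11110xxx → 4-byte sequence.
Byte 1: 0xF4 = 11110100, payload 100 (3 bits).
Byte 2: 0x86 = 10000110 (10xxxxxx ✓), payload 000110.
Byte 3: 0xA5 = 10100101 (10xxxxxx ✓), payload 100101.
Byte 4: 0x99 = 10011001 (10xxxxxx ✓), payload 011001.
Concatenate: 100000110100101011001 = 0x106959 (21 bits → U+106959).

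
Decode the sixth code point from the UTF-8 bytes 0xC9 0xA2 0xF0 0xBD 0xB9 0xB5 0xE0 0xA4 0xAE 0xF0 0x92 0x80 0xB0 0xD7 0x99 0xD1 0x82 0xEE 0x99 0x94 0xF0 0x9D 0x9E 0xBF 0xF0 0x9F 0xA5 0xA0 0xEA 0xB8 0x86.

Offset 0: leading byte 0xC9 = 11001001 → 2-byte char #1 = C9 A2.
Offset 2: leading byte 0xF0 = 11110000 → 4-byte char #2 = F0 BD B9 B5.
Offset 6: leading byte 0xE0 = 11100000 → 3-byte char #3 = E0 A4 AE.
Offset 9: leading byte 0xF0 = 11110000 → 4-byte char #4 = F0 92 80 B0.
Offset 13: leading byte 0xD7 = 11010111 → 2-byte char #5 = D7 99.
Offset 15: leading byte 0xD1 = 11010001 → 2-byte char #6 = D1 82.
Leading byte 0xD1 = 11010001 matches 110xxxxx → 2-byte sequence.
Byte 1: 0xD1 = 11010001, payload 10001 (5 bits).
Byte 2: 0x82 = 10000010 (10xxxxxx ✓), payload 000010.
Concatenate: 10001000010 = 0x442 (11 bits → U+0442).

U+0442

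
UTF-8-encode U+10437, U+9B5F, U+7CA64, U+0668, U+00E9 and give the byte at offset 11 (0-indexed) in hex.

U+10437 → 4-byte form F0 90 90 B7 at offsets 0–3.
U+9B5F → 3-byte form E9 AD 9F at offsets 4–6.
U+7CA64 → 4-byte form F1 BC A9 A4 at offsets 7–10.
U+0668 → 2-byte form D9 A8 at offsets 11–12.
Offset 11 falls in char 4's range; it's byte 1 of D9 A8 = 0xD9.

0xD9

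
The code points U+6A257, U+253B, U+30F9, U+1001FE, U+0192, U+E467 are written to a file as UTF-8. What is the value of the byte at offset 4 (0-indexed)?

0xE2

U+6A257 → 4-byte form F1 AA 89 97 at offsets 0–3.
U+253B → 3-byte form E2 94 BB at offsets 4–6.
Offset 4 falls in char 2's range; it's byte 1 of E2 94 BB = 0xE2.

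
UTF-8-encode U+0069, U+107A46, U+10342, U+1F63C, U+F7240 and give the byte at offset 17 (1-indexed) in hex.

1-indexed offset 17 is 0-indexed offset 16.
U+0069 → 1-byte form 69 at offsets 0–0.
U+107A46 → 4-byte form F4 87 A9 86 at offsets 1–4.
U+10342 → 4-byte form F0 90 8D 82 at offsets 5–8.
U+1F63C → 4-byte form F0 9F 98 BC at offsets 9–12.
U+F7240 → 4-byte form F3 B7 89 80 at offsets 13–16.
Offset 16 falls in char 5's range; it's byte 4 of F3 B7 89 80 = 0x80.

0x80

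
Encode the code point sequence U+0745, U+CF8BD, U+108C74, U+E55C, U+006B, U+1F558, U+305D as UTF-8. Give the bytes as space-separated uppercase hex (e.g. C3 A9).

U+0745: 2-byte form → DD 85.
U+CF8BD: 4-byte form → F3 8F A2 BD.
U+108C74: 4-byte form → F4 88 B1 B4.
U+E55C: 3-byte form → EE 95 9C.
U+006B: 1-byte form → 6B.
U+1F558: 4-byte form → F0 9F 95 98.
U+305D: 3-byte form → E3 81 9D.
Concatenated (21 bytes): DD 85 F3 8F A2 BD F4 88 B1 B4 EE 95 9C 6B F0 9F 95 98 E3 81 9D.

DD 85 F3 8F A2 BD F4 88 B1 B4 EE 95 9C 6B F0 9F 95 98 E3 81 9D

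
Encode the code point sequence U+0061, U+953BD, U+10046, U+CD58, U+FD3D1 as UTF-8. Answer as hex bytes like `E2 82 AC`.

61 F2 95 8E BD F0 90 81 86 EC B5 98 F3 BD 8F 91

U+0061: 1-byte form → 61.
U+953BD: 4-byte form → F2 95 8E BD.
U+10046: 4-byte form → F0 90 81 86.
U+CD58: 3-byte form → EC B5 98.
U+FD3D1: 4-byte form → F3 BD 8F 91.
Concatenated (16 bytes): 61 F2 95 8E BD F0 90 81 86 EC B5 98 F3 BD 8F 91.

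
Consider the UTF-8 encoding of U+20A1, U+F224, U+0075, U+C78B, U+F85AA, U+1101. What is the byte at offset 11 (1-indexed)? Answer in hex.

1-indexed offset 11 is 0-indexed offset 10.
U+20A1 → 3-byte form E2 82 A1 at offsets 0–2.
U+F224 → 3-byte form EF 88 A4 at offsets 3–5.
U+0075 → 1-byte form 75 at offsets 6–6.
U+C78B → 3-byte form EC 9E 8B at offsets 7–9.
U+F85AA → 4-byte form F3 B8 96 AA at offsets 10–13.
Offset 10 falls in char 5's range; it's byte 1 of F3 B8 96 AA = 0xF3.

0xF3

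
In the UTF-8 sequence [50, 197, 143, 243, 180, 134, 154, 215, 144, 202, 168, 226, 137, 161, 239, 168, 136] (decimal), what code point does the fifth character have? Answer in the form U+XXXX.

Offset 0: leading byte 0x32 = 00110010 → 1-byte char #1 = 32.
Offset 1: leading byte 0xC5 = 11000101 → 2-byte char #2 = C5 8F.
Offset 3: leading byte 0xF3 = 11110011 → 4-byte char #3 = F3 B4 86 9A.
Offset 7: leading byte 0xD7 = 11010111 → 2-byte char #4 = D7 90.
Offset 9: leading byte 0xCA = 11001010 → 2-byte char #5 = CA A8.
Leading byte 0xCA = 11001010 matches 110xxxxx → 2-byte sequence.
Byte 1: 0xCA = 11001010, payload 01010 (5 bits).
Byte 2: 0xA8 = 10101000 (10xxxxxx ✓), payload 101000.
Concatenate: 01010101000 = 0x2A8 (11 bits → U+02A8).

U+02A8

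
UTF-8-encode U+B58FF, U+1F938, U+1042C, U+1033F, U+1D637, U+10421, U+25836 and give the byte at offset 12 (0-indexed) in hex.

0xF0

U+B58FF → 4-byte form F2 B5 A3 BF at offsets 0–3.
U+1F938 → 4-byte form F0 9F A4 B8 at offsets 4–7.
U+1042C → 4-byte form F0 90 90 AC at offsets 8–11.
U+1033F → 4-byte form F0 90 8C BF at offsets 12–15.
Offset 12 falls in char 4's range; it's byte 1 of F0 90 8C BF = 0xF0.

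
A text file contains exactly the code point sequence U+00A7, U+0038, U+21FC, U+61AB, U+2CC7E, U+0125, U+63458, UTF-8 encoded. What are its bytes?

C2 A7 38 E2 87 BC E6 86 AB F0 AC B1 BE C4 A5 F1 A3 91 98

U+00A7: 2-byte form → C2 A7.
U+0038: 1-byte form → 38.
U+21FC: 3-byte form → E2 87 BC.
U+61AB: 3-byte form → E6 86 AB.
U+2CC7E: 4-byte form → F0 AC B1 BE.
U+0125: 2-byte form → C4 A5.
U+63458: 4-byte form → F1 A3 91 98.
Concatenated (19 bytes): C2 A7 38 E2 87 BC E6 86 AB F0 AC B1 BE C4 A5 F1 A3 91 98.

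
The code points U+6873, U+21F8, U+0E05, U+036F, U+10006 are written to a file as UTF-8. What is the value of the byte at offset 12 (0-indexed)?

U+6873 → 3-byte form E6 A1 B3 at offsets 0–2.
U+21F8 → 3-byte form E2 87 B8 at offsets 3–5.
U+0E05 → 3-byte form E0 B8 85 at offsets 6–8.
U+036F → 2-byte form CD AF at offsets 9–10.
U+10006 → 4-byte form F0 90 80 86 at offsets 11–14.
Offset 12 falls in char 5's range; it's byte 2 of F0 90 80 86 = 0x90.

0x90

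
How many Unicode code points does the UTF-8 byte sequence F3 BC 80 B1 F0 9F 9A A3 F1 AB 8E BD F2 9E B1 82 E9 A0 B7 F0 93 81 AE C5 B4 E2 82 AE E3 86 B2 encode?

9

Byte at offset 0: 0xF3 = 11110011 → 4-byte char (#1). Advance 4.
Byte at offset 4: 0xF0 = 11110000 → 4-byte char (#2). Advance 4.
Byte at offset 8: 0xF1 = 11110001 → 4-byte char (#3). Advance 4.
Byte at offset 12: 0xF2 = 11110010 → 4-byte char (#4). Advance 4.
Byte at offset 16: 0xE9 = 11101001 → 3-byte char (#5). Advance 3.
Byte at offset 19: 0xF0 = 11110000 → 4-byte char (#6). Advance 4.
Byte at offset 23: 0xC5 = 11000101 → 2-byte char (#7). Advance 2.
Byte at offset 25: 0xE2 = 11100010 → 3-byte char (#8). Advance 3.
Byte at offset 28: 0xE3 = 11100011 → 3-byte char (#9). Advance 3.
Reached end at offset 31 after 9 code points.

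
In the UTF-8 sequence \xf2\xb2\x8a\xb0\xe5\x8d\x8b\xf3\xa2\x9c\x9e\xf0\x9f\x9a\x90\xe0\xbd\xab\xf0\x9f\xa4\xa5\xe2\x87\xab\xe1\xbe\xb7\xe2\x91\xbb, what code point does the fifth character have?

Offset 0: leading byte 0xF2 = 11110010 → 4-byte char #1 = F2 B2 8A B0.
Offset 4: leading byte 0xE5 = 11100101 → 3-byte char #2 = E5 8D 8B.
Offset 7: leading byte 0xF3 = 11110011 → 4-byte char #3 = F3 A2 9C 9E.
Offset 11: leading byte 0xF0 = 11110000 → 4-byte char #4 = F0 9F 9A 90.
Offset 15: leading byte 0xE0 = 11100000 → 3-byte char #5 = E0 BD AB.
Leading byte 0xE0 = 11100000 matches 1110xxxx → 3-byte sequence.
Byte 1: 0xE0 = 11100000, payload 0000 (4 bits).
Byte 2: 0xBD = 10111101 (10xxxxxx ✓), payload 111101.
Byte 3: 0xAB = 10101011 (10xxxxxx ✓), payload 101011.
Concatenate: 0000111101101011 = 0xF6B (16 bits → U+0F6B).

U+0F6B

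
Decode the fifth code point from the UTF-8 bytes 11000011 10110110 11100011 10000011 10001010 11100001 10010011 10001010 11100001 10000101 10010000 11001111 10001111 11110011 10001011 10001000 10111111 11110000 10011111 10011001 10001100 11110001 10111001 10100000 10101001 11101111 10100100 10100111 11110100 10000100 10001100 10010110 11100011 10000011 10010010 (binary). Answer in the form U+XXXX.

U+03CF

Offset 0: leading byte 0xC3 = 11000011 → 2-byte char #1 = C3 B6.
Offset 2: leading byte 0xE3 = 11100011 → 3-byte char #2 = E3 83 8A.
Offset 5: leading byte 0xE1 = 11100001 → 3-byte char #3 = E1 93 8A.
Offset 8: leading byte 0xE1 = 11100001 → 3-byte char #4 = E1 85 90.
Offset 11: leading byte 0xCF = 11001111 → 2-byte char #5 = CF 8F.
Leading byte 0xCF = 11001111 matches 110xxxxx → 2-byte sequence.
Byte 1: 0xCF = 11001111, payload 01111 (5 bits).
Byte 2: 0x8F = 10001111 (10xxxxxx ✓), payload 001111.
Concatenate: 01111001111 = 0x3CF (11 bits → U+03CF).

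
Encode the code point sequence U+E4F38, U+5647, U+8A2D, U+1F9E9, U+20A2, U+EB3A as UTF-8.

U+E4F38: 4-byte form → F3 A4 BC B8.
U+5647: 3-byte form → E5 99 87.
U+8A2D: 3-byte form → E8 A8 AD.
U+1F9E9: 4-byte form → F0 9F A7 A9.
U+20A2: 3-byte form → E2 82 A2.
U+EB3A: 3-byte form → EE AC BA.
Concatenated (20 bytes): F3 A4 BC B8 E5 99 87 E8 A8 AD F0 9F A7 A9 E2 82 A2 EE AC BA.

F3 A4 BC B8 E5 99 87 E8 A8 AD F0 9F A7 A9 E2 82 A2 EE AC BA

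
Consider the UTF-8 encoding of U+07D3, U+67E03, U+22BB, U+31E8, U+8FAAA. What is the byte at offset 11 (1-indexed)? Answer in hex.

0x87

1-indexed offset 11 is 0-indexed offset 10.
U+07D3 → 2-byte form DF 93 at offsets 0–1.
U+67E03 → 4-byte form F1 A7 B8 83 at offsets 2–5.
U+22BB → 3-byte form E2 8A BB at offsets 6–8.
U+31E8 → 3-byte form E3 87 A8 at offsets 9–11.
Offset 10 falls in char 4's range; it's byte 2 of E3 87 A8 = 0x87.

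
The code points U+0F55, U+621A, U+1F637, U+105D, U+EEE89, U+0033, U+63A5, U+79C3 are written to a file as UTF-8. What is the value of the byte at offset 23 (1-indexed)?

1-indexed offset 23 is 0-indexed offset 22.
U+0F55 → 3-byte form E0 BD 95 at offsets 0–2.
U+621A → 3-byte form E6 88 9A at offsets 3–5.
U+1F637 → 4-byte form F0 9F 98 B7 at offsets 6–9.
U+105D → 3-byte form E1 81 9D at offsets 10–12.
U+EEE89 → 4-byte form F3 AE BA 89 at offsets 13–16.
U+0033 → 1-byte form 33 at offsets 17–17.
U+63A5 → 3-byte form E6 8E A5 at offsets 18–20.
U+79C3 → 3-byte form E7 A7 83 at offsets 21–23.
Offset 22 falls in char 8's range; it's byte 2 of E7 A7 83 = 0xA7.

0xA7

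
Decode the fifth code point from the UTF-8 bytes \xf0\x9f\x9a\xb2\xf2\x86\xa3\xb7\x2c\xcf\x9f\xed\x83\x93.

Offset 0: leading byte 0xF0 = 11110000 → 4-byte char #1 = F0 9F 9A B2.
Offset 4: leading byte 0xF2 = 11110010 → 4-byte char #2 = F2 86 A3 B7.
Offset 8: leading byte 0x2C = 00101100 → 1-byte char #3 = 2C.
Offset 9: leading byte 0xCF = 11001111 → 2-byte char #4 = CF 9F.
Offset 11: leading byte 0xED = 11101101 → 3-byte char #5 = ED 83 93.
Leading byte 0xED = 11101101 matches 1110xxxx → 3-byte sequence.
Byte 1: 0xED = 11101101, payload 1101 (4 bits).
Byte 2: 0x83 = 10000011 (10xxxxxx ✓), payload 000011.
Byte 3: 0x93 = 10010011 (10xxxxxx ✓), payload 010011.
Concatenate: 1101000011010011 = 0xD0D3 (16 bits → U+D0D3).

U+D0D3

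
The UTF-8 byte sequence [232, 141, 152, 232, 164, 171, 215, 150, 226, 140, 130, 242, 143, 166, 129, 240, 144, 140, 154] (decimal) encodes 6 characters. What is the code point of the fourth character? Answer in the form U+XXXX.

Offset 0: leading byte 0xE8 = 11101000 → 3-byte char #1 = E8 8D 98.
Offset 3: leading byte 0xE8 = 11101000 → 3-byte char #2 = E8 A4 AB.
Offset 6: leading byte 0xD7 = 11010111 → 2-byte char #3 = D7 96.
Offset 8: leading byte 0xE2 = 11100010 → 3-byte char #4 = E2 8C 82.
Leading byte 0xE2 = 11100010 matches 1110xxxx → 3-byte sequence.
Byte 1: 0xE2 = 11100010, payload 0010 (4 bits).
Byte 2: 0x8C = 10001100 (10xxxxxx ✓), payload 001100.
Byte 3: 0x82 = 10000010 (10xxxxxx ✓), payload 000010.
Concatenate: 0010001100000010 = 0x2302 (16 bits → U+2302).

U+2302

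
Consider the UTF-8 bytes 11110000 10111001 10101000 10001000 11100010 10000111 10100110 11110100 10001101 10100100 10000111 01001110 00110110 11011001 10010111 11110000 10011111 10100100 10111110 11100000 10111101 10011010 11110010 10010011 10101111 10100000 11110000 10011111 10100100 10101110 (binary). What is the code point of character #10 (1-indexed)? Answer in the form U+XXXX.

Offset 0: leading byte 0xF0 = 11110000 → 4-byte char #1 = F0 B9 A8 88.
Offset 4: leading byte 0xE2 = 11100010 → 3-byte char #2 = E2 87 A6.
Offset 7: leading byte 0xF4 = 11110100 → 4-byte char #3 = F4 8D A4 87.
Offset 11: leading byte 0x4E = 01001110 → 1-byte char #4 = 4E.
Offset 12: leading byte 0x36 = 00110110 → 1-byte char #5 = 36.
Offset 13: leading byte 0xD9 = 11011001 → 2-byte char #6 = D9 97.
Offset 15: leading byte 0xF0 = 11110000 → 4-byte char #7 = F0 9F A4 BE.
Offset 19: leading byte 0xE0 = 11100000 → 3-byte char #8 = E0 BD 9A.
Offset 22: leading byte 0xF2 = 11110010 → 4-byte char #9 = F2 93 AF A0.
Offset 26: leading byte 0xF0 = 11110000 → 4-byte char #10 = F0 9F A4 AE.
Leading byte 0xF0 = 11110000 matches 11110xxx → 4-byte sequence.
Byte 1: 0xF0 = 11110000, payload 000 (3 bits).
Byte 2: 0x9F = 10011111 (10xxxxxx ✓), payload 011111.
Byte 3: 0xA4 = 10100100 (10xxxxxx ✓), payload 100100.
Byte 4: 0xAE = 10101110 (10xxxxxx ✓), payload 101110.
Concatenate: 000011111100100101110 = 0x1F92E (21 bits → U+1F92E).

U+1F92E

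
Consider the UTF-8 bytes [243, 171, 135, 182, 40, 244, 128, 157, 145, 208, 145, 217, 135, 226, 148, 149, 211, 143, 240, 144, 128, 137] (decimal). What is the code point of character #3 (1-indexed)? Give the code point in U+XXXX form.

U+100751

Offset 0: leading byte 0xF3 = 11110011 → 4-byte char #1 = F3 AB 87 B6.
Offset 4: leading byte 0x28 = 00101000 → 1-byte char #2 = 28.
Offset 5: leading byte 0xF4 = 11110100 → 4-byte char #3 = F4 80 9D 91.
Leading byte 0xF4 = 11110100 matches 11110xxx → 4-byte sequence.
Byte 1: 0xF4 = 11110100, payload 100 (3 bits).
Byte 2: 0x80 = 10000000 (10xxxxxx ✓), payload 000000.
Byte 3: 0x9D = 10011101 (10xxxxxx ✓), payload 011101.
Byte 4: 0x91 = 10010001 (10xxxxxx ✓), payload 010001.
Concatenate: 100000000011101010001 = 0x100751 (21 bits → U+100751).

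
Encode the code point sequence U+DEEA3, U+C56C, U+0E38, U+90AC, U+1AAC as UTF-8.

U+DEEA3: 4-byte form → F3 9E BA A3.
U+C56C: 3-byte form → EC 95 AC.
U+0E38: 3-byte form → E0 B8 B8.
U+90AC: 3-byte form → E9 82 AC.
U+1AAC: 3-byte form → E1 AA AC.
Concatenated (16 bytes): F3 9E BA A3 EC 95 AC E0 B8 B8 E9 82 AC E1 AA AC.

F3 9E BA A3 EC 95 AC E0 B8 B8 E9 82 AC E1 AA AC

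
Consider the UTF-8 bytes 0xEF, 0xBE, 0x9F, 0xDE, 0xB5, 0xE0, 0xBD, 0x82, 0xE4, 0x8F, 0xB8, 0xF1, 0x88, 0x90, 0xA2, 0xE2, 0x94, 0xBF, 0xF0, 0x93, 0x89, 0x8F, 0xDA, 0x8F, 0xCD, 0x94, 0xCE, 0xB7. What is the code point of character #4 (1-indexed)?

U+43F8

Offset 0: leading byte 0xEF = 11101111 → 3-byte char #1 = EF BE 9F.
Offset 3: leading byte 0xDE = 11011110 → 2-byte char #2 = DE B5.
Offset 5: leading byte 0xE0 = 11100000 → 3-byte char #3 = E0 BD 82.
Offset 8: leading byte 0xE4 = 11100100 → 3-byte char #4 = E4 8F B8.
Leading byte 0xE4 = 11100100 matches 1110xxxx → 3-byte sequence.
Byte 1: 0xE4 = 11100100, payload 0100 (4 bits).
Byte 2: 0x8F = 10001111 (10xxxxxx ✓), payload 001111.
Byte 3: 0xB8 = 10111000 (10xxxxxx ✓), payload 111000.
Concatenate: 0100001111111000 = 0x43F8 (16 bits → U+43F8).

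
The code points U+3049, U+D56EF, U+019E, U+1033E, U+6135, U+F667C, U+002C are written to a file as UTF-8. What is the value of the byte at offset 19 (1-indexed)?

0x99

1-indexed offset 19 is 0-indexed offset 18.
U+3049 → 3-byte form E3 81 89 at offsets 0–2.
U+D56EF → 4-byte form F3 95 9B AF at offsets 3–6.
U+019E → 2-byte form C6 9E at offsets 7–8.
U+1033E → 4-byte form F0 90 8C BE at offsets 9–12.
U+6135 → 3-byte form E6 84 B5 at offsets 13–15.
U+F667C → 4-byte form F3 B6 99 BC at offsets 16–19.
Offset 18 falls in char 6's range; it's byte 3 of F3 B6 99 BC = 0x99.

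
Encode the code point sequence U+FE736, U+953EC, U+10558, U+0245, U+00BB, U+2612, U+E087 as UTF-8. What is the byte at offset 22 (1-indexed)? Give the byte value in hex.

0x87

1-indexed offset 22 is 0-indexed offset 21.
U+FE736 → 4-byte form F3 BE 9C B6 at offsets 0–3.
U+953EC → 4-byte form F2 95 8F AC at offsets 4–7.
U+10558 → 4-byte form F0 90 95 98 at offsets 8–11.
U+0245 → 2-byte form C9 85 at offsets 12–13.
U+00BB → 2-byte form C2 BB at offsets 14–15.
U+2612 → 3-byte form E2 98 92 at offsets 16–18.
U+E087 → 3-byte form EE 82 87 at offsets 19–21.
Offset 21 falls in char 7's range; it's byte 3 of EE 82 87 = 0x87.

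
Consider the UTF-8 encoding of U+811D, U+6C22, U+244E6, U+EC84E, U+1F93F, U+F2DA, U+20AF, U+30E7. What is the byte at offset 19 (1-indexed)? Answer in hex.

1-indexed offset 19 is 0-indexed offset 18.
U+811D → 3-byte form E8 84 9D at offsets 0–2.
U+6C22 → 3-byte form E6 B0 A2 at offsets 3–5.
U+244E6 → 4-byte form F0 A4 93 A6 at offsets 6–9.
U+EC84E → 4-byte form F3 AC A1 8E at offsets 10–13.
U+1F93F → 4-byte form F0 9F A4 BF at offsets 14–17.
U+F2DA → 3-byte form EF 8B 9A at offsets 18–20.
Offset 18 falls in char 6's range; it's byte 1 of EF 8B 9A = 0xEF.

0xEF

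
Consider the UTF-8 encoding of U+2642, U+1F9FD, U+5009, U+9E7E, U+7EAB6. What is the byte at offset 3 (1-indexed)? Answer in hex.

1-indexed offset 3 is 0-indexed offset 2.
U+2642 → 3-byte form E2 99 82 at offsets 0–2.
Offset 2 falls in char 1's range; it's byte 3 of E2 99 82 = 0x82.

0x82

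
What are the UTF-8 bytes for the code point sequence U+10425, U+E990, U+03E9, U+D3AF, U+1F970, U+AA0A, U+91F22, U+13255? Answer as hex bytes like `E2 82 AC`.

F0 90 90 A5 EE A6 90 CF A9 ED 8E AF F0 9F A5 B0 EA A8 8A F2 91 BC A2 F0 93 89 95

U+10425: 4-byte form → F0 90 90 A5.
U+E990: 3-byte form → EE A6 90.
U+03E9: 2-byte form → CF A9.
U+D3AF: 3-byte form → ED 8E AF.
U+1F970: 4-byte form → F0 9F A5 B0.
U+AA0A: 3-byte form → EA A8 8A.
U+91F22: 4-byte form → F2 91 BC A2.
U+13255: 4-byte form → F0 93 89 95.
Concatenated (27 bytes): F0 90 90 A5 EE A6 90 CF A9 ED 8E AF F0 9F A5 B0 EA A8 8A F2 91 BC A2 F0 93 89 95.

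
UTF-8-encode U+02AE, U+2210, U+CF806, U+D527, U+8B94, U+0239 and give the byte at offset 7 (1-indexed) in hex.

0x8F

1-indexed offset 7 is 0-indexed offset 6.
U+02AE → 2-byte form CA AE at offsets 0–1.
U+2210 → 3-byte form E2 88 90 at offsets 2–4.
U+CF806 → 4-byte form F3 8F A0 86 at offsets 5–8.
Offset 6 falls in char 3's range; it's byte 2 of F3 8F A0 86 = 0x8F.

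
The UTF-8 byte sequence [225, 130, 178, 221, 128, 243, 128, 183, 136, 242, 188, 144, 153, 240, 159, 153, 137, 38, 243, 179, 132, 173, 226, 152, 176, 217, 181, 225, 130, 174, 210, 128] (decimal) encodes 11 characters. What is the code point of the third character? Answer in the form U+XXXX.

Offset 0: leading byte 0xE1 = 11100001 → 3-byte char #1 = E1 82 B2.
Offset 3: leading byte 0xDD = 11011101 → 2-byte char #2 = DD 80.
Offset 5: leading byte 0xF3 = 11110011 → 4-byte char #3 = F3 80 B7 88.
Leading byte 0xF3 = 11110011 matches 11110xxx → 4-byte sequence.
Byte 1: 0xF3 = 11110011, payload 011 (3 bits).
Byte 2: 0x80 = 10000000 (10xxxxxx ✓), payload 000000.
Byte 3: 0xB7 = 10110111 (10xxxxxx ✓), payload 110111.
Byte 4: 0x88 = 10001000 (10xxxxxx ✓), payload 001000.
Concatenate: 011000000110111001000 = 0xC0DC8 (21 bits → U+C0DC8).

U+C0DC8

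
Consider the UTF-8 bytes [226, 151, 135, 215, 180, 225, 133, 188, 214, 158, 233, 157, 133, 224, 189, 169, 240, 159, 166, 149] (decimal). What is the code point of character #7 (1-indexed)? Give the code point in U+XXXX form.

U+1F995

Offset 0: leading byte 0xE2 = 11100010 → 3-byte char #1 = E2 97 87.
Offset 3: leading byte 0xD7 = 11010111 → 2-byte char #2 = D7 B4.
Offset 5: leading byte 0xE1 = 11100001 → 3-byte char #3 = E1 85 BC.
Offset 8: leading byte 0xD6 = 11010110 → 2-byte char #4 = D6 9E.
Offset 10: leading byte 0xE9 = 11101001 → 3-byte char #5 = E9 9D 85.
Offset 13: leading byte 0xE0 = 11100000 → 3-byte char #6 = E0 BD A9.
Offset 16: leading byte 0xF0 = 11110000 → 4-byte char #7 = F0 9F A6 95.
Leading byte 0xF0 = 11110000 matches 11110xxx → 4-byte sequence.
Byte 1: 0xF0 = 11110000, payload 000 (3 bits).
Byte 2: 0x9F = 10011111 (10xxxxxx ✓), payload 011111.
Byte 3: 0xA6 = 10100110 (10xxxxxx ✓), payload 100110.
Byte 4: 0x95 = 10010101 (10xxxxxx ✓), payload 010101.
Concatenate: 000011111100110010101 = 0x1F995 (21 bits → U+1F995).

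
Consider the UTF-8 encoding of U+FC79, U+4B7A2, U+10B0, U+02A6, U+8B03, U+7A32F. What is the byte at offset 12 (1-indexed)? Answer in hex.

1-indexed offset 12 is 0-indexed offset 11.
U+FC79 → 3-byte form EF B1 B9 at offsets 0–2.
U+4B7A2 → 4-byte form F1 8B 9E A2 at offsets 3–6.
U+10B0 → 3-byte form E1 82 B0 at offsets 7–9.
U+02A6 → 2-byte form CA A6 at offsets 10–11.
Offset 11 falls in char 4's range; it's byte 2 of CA A6 = 0xA6.

0xA6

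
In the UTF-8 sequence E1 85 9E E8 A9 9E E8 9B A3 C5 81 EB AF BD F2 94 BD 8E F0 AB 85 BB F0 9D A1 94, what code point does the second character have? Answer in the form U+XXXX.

Offset 0: leading byte 0xE1 = 11100001 → 3-byte char #1 = E1 85 9E.
Offset 3: leading byte 0xE8 = 11101000 → 3-byte char #2 = E8 A9 9E.
Leading byte 0xE8 = 11101000 matches 1110xxxx → 3-byte sequence.
Byte 1: 0xE8 = 11101000, payload 1000 (4 bits).
Byte 2: 0xA9 = 10101001 (10xxxxxx ✓), payload 101001.
Byte 3: 0x9E = 10011110 (10xxxxxx ✓), payload 011110.
Concatenate: 1000101001011110 = 0x8A5E (16 bits → U+8A5E).

U+8A5E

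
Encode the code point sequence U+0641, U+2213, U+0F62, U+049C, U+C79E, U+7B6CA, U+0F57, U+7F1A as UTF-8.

D9 81 E2 88 93 E0 BD A2 D2 9C EC 9E 9E F1 BB 9B 8A E0 BD 97 E7 BC 9A

U+0641: 2-byte form → D9 81.
U+2213: 3-byte form → E2 88 93.
U+0F62: 3-byte form → E0 BD A2.
U+049C: 2-byte form → D2 9C.
U+C79E: 3-byte form → EC 9E 9E.
U+7B6CA: 4-byte form → F1 BB 9B 8A.
U+0F57: 3-byte form → E0 BD 97.
U+7F1A: 3-byte form → E7 BC 9A.
Concatenated (23 bytes): D9 81 E2 88 93 E0 BD A2 D2 9C EC 9E 9E F1 BB 9B 8A E0 BD 97 E7 BC 9A.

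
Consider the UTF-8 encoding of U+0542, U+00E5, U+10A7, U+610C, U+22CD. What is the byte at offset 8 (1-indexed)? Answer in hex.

0xE6

1-indexed offset 8 is 0-indexed offset 7.
U+0542 → 2-byte form D5 82 at offsets 0–1.
U+00E5 → 2-byte form C3 A5 at offsets 2–3.
U+10A7 → 3-byte form E1 82 A7 at offsets 4–6.
U+610C → 3-byte form E6 84 8C at offsets 7–9.
Offset 7 falls in char 4's range; it's byte 1 of E6 84 8C = 0xE6.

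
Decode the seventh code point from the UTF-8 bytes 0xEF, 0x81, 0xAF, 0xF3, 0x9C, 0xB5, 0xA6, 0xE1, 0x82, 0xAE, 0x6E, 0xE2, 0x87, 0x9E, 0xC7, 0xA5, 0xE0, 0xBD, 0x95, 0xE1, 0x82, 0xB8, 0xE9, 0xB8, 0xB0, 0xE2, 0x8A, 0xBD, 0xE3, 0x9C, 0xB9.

U+0F55

Offset 0: leading byte 0xEF = 11101111 → 3-byte char #1 = EF 81 AF.
Offset 3: leading byte 0xF3 = 11110011 → 4-byte char #2 = F3 9C B5 A6.
Offset 7: leading byte 0xE1 = 11100001 → 3-byte char #3 = E1 82 AE.
Offset 10: leading byte 0x6E = 01101110 → 1-byte char #4 = 6E.
Offset 11: leading byte 0xE2 = 11100010 → 3-byte char #5 = E2 87 9E.
Offset 14: leading byte 0xC7 = 11000111 → 2-byte char #6 = C7 A5.
Offset 16: leading byte 0xE0 = 11100000 → 3-byte char #7 = E0 BD 95.
Leading byte 0xE0 = 11100000 matches 1110xxxx → 3-byte sequence.
Byte 1: 0xE0 = 11100000, payload 0000 (4 bits).
Byte 2: 0xBD = 10111101 (10xxxxxx ✓), payload 111101.
Byte 3: 0x95 = 10010101 (10xxxxxx ✓), payload 010101.
Concatenate: 0000111101010101 = 0xF55 (16 bits → U+0F55).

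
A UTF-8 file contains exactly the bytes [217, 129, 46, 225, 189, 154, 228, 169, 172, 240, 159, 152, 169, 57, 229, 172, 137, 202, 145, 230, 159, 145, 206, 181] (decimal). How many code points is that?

Byte at offset 0: 0xD9 = 11011001 → 2-byte char (#1). Advance 2.
Byte at offset 2: 0x2E = 00101110 → 1-byte char (#2). Advance 1.
Byte at offset 3: 0xE1 = 11100001 → 3-byte char (#3). Advance 3.
Byte at offset 6: 0xE4 = 11100100 → 3-byte char (#4). Advance 3.
Byte at offset 9: 0xF0 = 11110000 → 4-byte char (#5). Advance 4.
Byte at offset 13: 0x39 = 00111001 → 1-byte char (#6). Advance 1.
Byte at offset 14: 0xE5 = 11100101 → 3-byte char (#7). Advance 3.
Byte at offset 17: 0xCA = 11001010 → 2-byte char (#8). Advance 2.
Byte at offset 19: 0xE6 = 11100110 → 3-byte char (#9). Advance 3.
Byte at offset 22: 0xCE = 11001110 → 2-byte char (#10). Advance 2.
Reached end at offset 24 after 10 code points.

10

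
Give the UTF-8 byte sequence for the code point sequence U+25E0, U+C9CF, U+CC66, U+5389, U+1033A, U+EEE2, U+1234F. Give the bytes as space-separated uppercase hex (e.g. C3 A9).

U+25E0: 3-byte form → E2 97 A0.
U+C9CF: 3-byte form → EC A7 8F.
U+CC66: 3-byte form → EC B1 A6.
U+5389: 3-byte form → E5 8E 89.
U+1033A: 4-byte form → F0 90 8C BA.
U+EEE2: 3-byte form → EE BB A2.
U+1234F: 4-byte form → F0 92 8D 8F.
Concatenated (23 bytes): E2 97 A0 EC A7 8F EC B1 A6 E5 8E 89 F0 90 8C BA EE BB A2 F0 92 8D 8F.

E2 97 A0 EC A7 8F EC B1 A6 E5 8E 89 F0 90 8C BA EE BB A2 F0 92 8D 8F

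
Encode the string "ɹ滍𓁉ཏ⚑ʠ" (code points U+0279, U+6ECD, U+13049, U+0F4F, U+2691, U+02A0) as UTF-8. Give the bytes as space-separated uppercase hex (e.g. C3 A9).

U+0279: 2-byte form → C9 B9.
U+6ECD: 3-byte form → E6 BB 8D.
U+13049: 4-byte form → F0 93 81 89.
U+0F4F: 3-byte form → E0 BD 8F.
U+2691: 3-byte form → E2 9A 91.
U+02A0: 2-byte form → CA A0.
Concatenated (17 bytes): C9 B9 E6 BB 8D F0 93 81 89 E0 BD 8F E2 9A 91 CA A0.

C9 B9 E6 BB 8D F0 93 81 89 E0 BD 8F E2 9A 91 CA A0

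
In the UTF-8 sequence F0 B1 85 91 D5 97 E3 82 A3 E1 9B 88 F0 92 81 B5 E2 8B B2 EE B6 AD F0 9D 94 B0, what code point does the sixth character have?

U+22F2

Offset 0: leading byte 0xF0 = 11110000 → 4-byte char #1 = F0 B1 85 91.
Offset 4: leading byte 0xD5 = 11010101 → 2-byte char #2 = D5 97.
Offset 6: leading byte 0xE3 = 11100011 → 3-byte char #3 = E3 82 A3.
Offset 9: leading byte 0xE1 = 11100001 → 3-byte char #4 = E1 9B 88.
Offset 12: leading byte 0xF0 = 11110000 → 4-byte char #5 = F0 92 81 B5.
Offset 16: leading byte 0xE2 = 11100010 → 3-byte char #6 = E2 8B B2.
Leading byte 0xE2 = 11100010 matches 1110xxxx → 3-byte sequence.
Byte 1: 0xE2 = 11100010, payload 0010 (4 bits).
Byte 2: 0x8B = 10001011 (10xxxxxx ✓), payload 001011.
Byte 3: 0xB2 = 10110010 (10xxxxxx ✓), payload 110010.
Concatenate: 0010001011110010 = 0x22F2 (16 bits → U+22F2).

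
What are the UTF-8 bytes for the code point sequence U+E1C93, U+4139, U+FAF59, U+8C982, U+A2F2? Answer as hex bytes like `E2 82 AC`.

F3 A1 B2 93 E4 84 B9 F3 BA BD 99 F2 8C A6 82 EA 8B B2

U+E1C93: 4-byte form → F3 A1 B2 93.
U+4139: 3-byte form → E4 84 B9.
U+FAF59: 4-byte form → F3 BA BD 99.
U+8C982: 4-byte form → F2 8C A6 82.
U+A2F2: 3-byte form → EA 8B B2.
Concatenated (18 bytes): F3 A1 B2 93 E4 84 B9 F3 BA BD 99 F2 8C A6 82 EA 8B B2.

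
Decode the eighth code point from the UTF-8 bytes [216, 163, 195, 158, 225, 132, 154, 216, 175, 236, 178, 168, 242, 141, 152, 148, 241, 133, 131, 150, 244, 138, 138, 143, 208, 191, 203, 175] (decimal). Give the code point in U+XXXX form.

U+10A28F

Offset 0: leading byte 0xD8 = 11011000 → 2-byte char #1 = D8 A3.
Offset 2: leading byte 0xC3 = 11000011 → 2-byte char #2 = C3 9E.
Offset 4: leading byte 0xE1 = 11100001 → 3-byte char #3 = E1 84 9A.
Offset 7: leading byte 0xD8 = 11011000 → 2-byte char #4 = D8 AF.
Offset 9: leading byte 0xEC = 11101100 → 3-byte char #5 = EC B2 A8.
Offset 12: leading byte 0xF2 = 11110010 → 4-byte char #6 = F2 8D 98 94.
Offset 16: leading byte 0xF1 = 11110001 → 4-byte char #7 = F1 85 83 96.
Offset 20: leading byte 0xF4 = 11110100 → 4-byte char #8 = F4 8A 8A 8F.
Leading byte 0xF4 = 11110100 matches 11110xxx → 4-byte sequence.
Byte 1: 0xF4 = 11110100, payload 100 (3 bits).
Byte 2: 0x8A = 10001010 (10xxxxxx ✓), payload 001010.
Byte 3: 0x8A = 10001010 (10xxxxxx ✓), payload 001010.
Byte 4: 0x8F = 10001111 (10xxxxxx ✓), payload 001111.
Concatenate: 100001010001010001111 = 0x10A28F (21 bits → U+10A28F).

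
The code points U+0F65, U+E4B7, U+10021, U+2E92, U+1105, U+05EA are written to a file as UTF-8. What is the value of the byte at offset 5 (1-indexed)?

1-indexed offset 5 is 0-indexed offset 4.
U+0F65 → 3-byte form E0 BD A5 at offsets 0–2.
U+E4B7 → 3-byte form EE 92 B7 at offsets 3–5.
Offset 4 falls in char 2's range; it's byte 2 of EE 92 B7 = 0x92.

0x92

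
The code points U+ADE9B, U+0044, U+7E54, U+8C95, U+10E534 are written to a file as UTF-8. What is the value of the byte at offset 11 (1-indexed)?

1-indexed offset 11 is 0-indexed offset 10.
U+ADE9B → 4-byte form F2 AD BA 9B at offsets 0–3.
U+0044 → 1-byte form 44 at offsets 4–4.
U+7E54 → 3-byte form E7 B9 94 at offsets 5–7.
U+8C95 → 3-byte form E8 B2 95 at offsets 8–10.
Offset 10 falls in char 4's range; it's byte 3 of E8 B2 95 = 0x95.

0x95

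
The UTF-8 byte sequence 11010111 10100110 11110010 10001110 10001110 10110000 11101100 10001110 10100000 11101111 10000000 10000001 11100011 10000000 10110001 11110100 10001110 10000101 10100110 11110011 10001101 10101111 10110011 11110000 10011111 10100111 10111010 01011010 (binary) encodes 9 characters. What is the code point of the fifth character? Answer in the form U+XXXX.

Offset 0: leading byte 0xD7 = 11010111 → 2-byte char #1 = D7 A6.
Offset 2: leading byte 0xF2 = 11110010 → 4-byte char #2 = F2 8E 8E B0.
Offset 6: leading byte 0xEC = 11101100 → 3-byte char #3 = EC 8E A0.
Offset 9: leading byte 0xEF = 11101111 → 3-byte char #4 = EF 80 81.
Offset 12: leading byte 0xE3 = 11100011 → 3-byte char #5 = E3 80 B1.
Leading byte 0xE3 = 11100011 matches 1110xxxx → 3-byte sequence.
Byte 1: 0xE3 = 11100011, payload 0011 (4 bits).
Byte 2: 0x80 = 10000000 (10xxxxxx ✓), payload 000000.
Byte 3: 0xB1 = 10110001 (10xxxxxx ✓), payload 110001.
Concatenate: 0011000000110001 = 0x3031 (16 bits → U+3031).

U+3031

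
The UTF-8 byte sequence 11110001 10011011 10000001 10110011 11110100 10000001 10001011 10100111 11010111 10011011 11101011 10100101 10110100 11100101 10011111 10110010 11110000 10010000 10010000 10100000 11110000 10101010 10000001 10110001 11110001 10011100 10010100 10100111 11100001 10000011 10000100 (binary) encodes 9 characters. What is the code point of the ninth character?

U+10C4

Offset 0: leading byte 0xF1 = 11110001 → 4-byte char #1 = F1 9B 81 B3.
Offset 4: leading byte 0xF4 = 11110100 → 4-byte char #2 = F4 81 8B A7.
Offset 8: leading byte 0xD7 = 11010111 → 2-byte char #3 = D7 9B.
Offset 10: leading byte 0xEB = 11101011 → 3-byte char #4 = EB A5 B4.
Offset 13: leading byte 0xE5 = 11100101 → 3-byte char #5 = E5 9F B2.
Offset 16: leading byte 0xF0 = 11110000 → 4-byte char #6 = F0 90 90 A0.
Offset 20: leading byte 0xF0 = 11110000 → 4-byte char #7 = F0 AA 81 B1.
Offset 24: leading byte 0xF1 = 11110001 → 4-byte char #8 = F1 9C 94 A7.
Offset 28: leading byte 0xE1 = 11100001 → 3-byte char #9 = E1 83 84.
Leading byte 0xE1 = 11100001 matches 1110xxxx → 3-byte sequence.
Byte 1: 0xE1 = 11100001, payload 0001 (4 bits).
Byte 2: 0x83 = 10000011 (10xxxxxx ✓), payload 000011.
Byte 3: 0x84 = 10000100 (10xxxxxx ✓), payload 000100.
Concatenate: 0001000011000100 = 0x10C4 (16 bits → U+10C4).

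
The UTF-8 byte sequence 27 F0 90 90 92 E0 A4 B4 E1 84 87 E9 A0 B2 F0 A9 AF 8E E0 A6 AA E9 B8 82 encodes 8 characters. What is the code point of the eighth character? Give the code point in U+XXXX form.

U+9E02

Offset 0: leading byte 0x27 = 00100111 → 1-byte char #1 = 27.
Offset 1: leading byte 0xF0 = 11110000 → 4-byte char #2 = F0 90 90 92.
Offset 5: leading byte 0xE0 = 11100000 → 3-byte char #3 = E0 A4 B4.
Offset 8: leading byte 0xE1 = 11100001 → 3-byte char #4 = E1 84 87.
Offset 11: leading byte 0xE9 = 11101001 → 3-byte char #5 = E9 A0 B2.
Offset 14: leading byte 0xF0 = 11110000 → 4-byte char #6 = F0 A9 AF 8E.
Offset 18: leading byte 0xE0 = 11100000 → 3-byte char #7 = E0 A6 AA.
Offset 21: leading byte 0xE9 = 11101001 → 3-byte char #8 = E9 B8 82.
Leading byte 0xE9 = 11101001 matches 1110xxxx → 3-byte sequence.
Byte 1: 0xE9 = 11101001, payload 1001 (4 bits).
Byte 2: 0xB8 = 10111000 (10xxxxxx ✓), payload 111000.
Byte 3: 0x82 = 10000010 (10xxxxxx ✓), payload 000010.
Concatenate: 1001111000000010 = 0x9E02 (16 bits → U+9E02).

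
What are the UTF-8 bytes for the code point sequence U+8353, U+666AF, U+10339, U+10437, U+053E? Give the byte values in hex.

E8 8D 93 F1 A6 9A AF F0 90 8C B9 F0 90 90 B7 D4 BE

U+8353: 3-byte form → E8 8D 93.
U+666AF: 4-byte form → F1 A6 9A AF.
U+10339: 4-byte form → F0 90 8C B9.
U+10437: 4-byte form → F0 90 90 B7.
U+053E: 2-byte form → D4 BE.
Concatenated (17 bytes): E8 8D 93 F1 A6 9A AF F0 90 8C B9 F0 90 90 B7 D4 BE.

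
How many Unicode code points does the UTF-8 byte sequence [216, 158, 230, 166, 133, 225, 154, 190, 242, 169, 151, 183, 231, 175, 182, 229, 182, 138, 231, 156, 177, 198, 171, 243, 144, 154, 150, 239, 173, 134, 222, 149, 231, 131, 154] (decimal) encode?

Byte at offset 0: 0xD8 = 11011000 → 2-byte char (#1). Advance 2.
Byte at offset 2: 0xE6 = 11100110 → 3-byte char (#2). Advance 3.
Byte at offset 5: 0xE1 = 11100001 → 3-byte char (#3). Advance 3.
Byte at offset 8: 0xF2 = 11110010 → 4-byte char (#4). Advance 4.
Byte at offset 12: 0xE7 = 11100111 → 3-byte char (#5). Advance 3.
Byte at offset 15: 0xE5 = 11100101 → 3-byte char (#6). Advance 3.
Byte at offset 18: 0xE7 = 11100111 → 3-byte char (#7). Advance 3.
Byte at offset 21: 0xC6 = 11000110 → 2-byte char (#8). Advance 2.
Byte at offset 23: 0xF3 = 11110011 → 4-byte char (#9). Advance 4.
Byte at offset 27: 0xEF = 11101111 → 3-byte char (#10). Advance 3.
Byte at offset 30: 0xDE = 11011110 → 2-byte char (#11). Advance 2.
Byte at offset 32: 0xE7 = 11100111 → 3-byte char (#12). Advance 3.
Reached end at offset 35 after 12 code points.

12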